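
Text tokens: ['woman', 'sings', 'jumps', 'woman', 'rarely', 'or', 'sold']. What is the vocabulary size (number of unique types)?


Listing all tokens and tracking unique types:
  Token 1: 'woman' -> NEW (unique so far: 1)
  Token 2: 'sings' -> NEW (unique so far: 2)
  Token 3: 'jumps' -> NEW (unique so far: 3)
  Token 4: 'woman' -> duplicate (unique so far: 3)
  Token 5: 'rarely' -> NEW (unique so far: 4)
  Token 6: 'or' -> NEW (unique so far: 5)
  Token 7: 'sold' -> NEW (unique so far: 6)
Unique types: ('jumps', 'or', 'rarely', 'sings', 'sold', 'woman')
Vocabulary size: 6

6


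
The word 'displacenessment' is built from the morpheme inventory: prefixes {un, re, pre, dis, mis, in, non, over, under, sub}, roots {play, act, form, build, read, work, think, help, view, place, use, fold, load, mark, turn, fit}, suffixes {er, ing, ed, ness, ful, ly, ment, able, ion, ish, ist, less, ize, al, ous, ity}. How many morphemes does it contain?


Segmenting 'displacenessment' against the inventory:
  'dis' -> prefix (morpheme 1)
  'place' -> root (morpheme 2)
  'ness' -> suffix (morpheme 3)
  'ment' -> suffix (morpheme 4)
Total morphemes: 4

4


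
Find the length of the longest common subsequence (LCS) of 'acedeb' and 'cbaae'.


DP table for LCS of 'acedeb' and 'cbaae':
       c  b  a  a  e
    0  0  0  0  0  0
  a 0  0  0  1  1  1
  c 0  1  1  1  1  1
  e 0  1  1  1  1  2
  d 0  1  1  1  1  2
  e 0  1  1  1  1  2
  b 0  1  2  2  2  2
LCS: 'ae'
LCS length = 2

2


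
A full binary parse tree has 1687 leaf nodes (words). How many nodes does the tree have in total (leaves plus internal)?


Leaf nodes (terminals): 1687
Internal nodes = n - 1 = 1687 - 1 = 1686
Total = leaves + internal = 1687 + 1686 = 3373

3373


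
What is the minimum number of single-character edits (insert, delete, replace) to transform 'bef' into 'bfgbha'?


Building DP table for s1='bef' (len 3) and s2='bfgbha' (len 6):
       b  f  g  b  h  a
    0  1  2  3  4  5  6
  b 1  0  1  2  3  4  5
  e 2  1  1  2  3  4  5
  f 3  2  1  2  3  4  5
Edit distance = dp[3][6] = 5

5


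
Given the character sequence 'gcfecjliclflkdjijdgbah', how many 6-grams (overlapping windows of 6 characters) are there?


String 'gcfecjliclflkdjijdgbah' has length L = 22.
Number of overlapping n-grams = L - n + 1
Substituting: 22 - 6 + 1 = 17

17


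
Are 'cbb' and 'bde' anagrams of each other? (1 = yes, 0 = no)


Sort characters of 'cbb': 'bbc'
Sort characters of 'bde': 'bde'
Sorted forms differ -> they are NOT anagrams
Result: 0

0


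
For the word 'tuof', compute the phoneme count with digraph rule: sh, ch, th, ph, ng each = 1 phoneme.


Parsing 'tuof' greedily, digraphs first:
  't' -> consonant phoneme (phonemes so far: 1)
  'u' -> vowel phoneme (phonemes so far: 2)
  'o' -> vowel phoneme (phonemes so far: 3)
  'f' -> consonant phoneme (phonemes so far: 4)
Total phonemes: 4

4


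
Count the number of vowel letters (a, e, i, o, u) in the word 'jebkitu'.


Scanning each character of 'jebkitu':
  Position 1: 'j' -> consonant (running count: 0)
  Position 2: 'e' -> vowel (running count: 1)
  Position 3: 'b' -> consonant (running count: 1)
  Position 4: 'k' -> consonant (running count: 1)
  Position 5: 'i' -> vowel (running count: 2)
  Position 6: 't' -> consonant (running count: 2)
  Position 7: 'u' -> vowel (running count: 3)
Total vowels: 3

3


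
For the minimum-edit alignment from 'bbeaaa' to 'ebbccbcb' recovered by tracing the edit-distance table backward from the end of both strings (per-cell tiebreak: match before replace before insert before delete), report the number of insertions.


Edit distance = 6. Backtracking from cell (6, 8) with preference match > replace > insert > delete,
then listing the resulting alignment 'bbeaaa' -> 'ebbccbcb' left to right:
  Step 1: insert 'e' [insertion #1]
  Step 2: keep 'b'
  Step 3: keep 'b'
  Step 4: insert 'c' [insertion #2]
  Step 5: replace e->c
  Step 6: replace a->b
  Step 7: replace a->c
  Step 8: replace a->b
Total insertions: 2

2


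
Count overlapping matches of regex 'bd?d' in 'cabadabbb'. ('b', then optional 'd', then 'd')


Pattern: bd?d means 'b', then optional 'd', then 'd'.
Scanning 'cabadabbb' position-by-position:
  Pos 0: window 'cab' -> no
  Pos 1: window 'aba' -> no
  Pos 2: window 'bad' -> no
  Pos 3: window 'ada' -> no
  Pos 4: window 'dab' -> no
  Pos 5: window 'abb' -> no
  Pos 6: window 'bbb' -> no
  Pos 7: window 'bb' -> no
  Pos 8: window 'b' -> no
Total matches: 0

0


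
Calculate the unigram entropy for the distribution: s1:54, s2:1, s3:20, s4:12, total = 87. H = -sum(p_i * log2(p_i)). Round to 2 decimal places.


Computing entropy H = -sum(p_i * log2(p_i)):
  s1: p = 54/87 = 0.6207, -p*log2(p) = 0.4271
  s2: p = 1/87 = 0.0115, -p*log2(p) = 0.0741
  s3: p = 20/87 = 0.2299, -p*log2(p) = 0.4876
  s4: p = 12/87 = 0.1379, -p*log2(p) = 0.3942
H = sum of terms = 1.3830
Rounded to 2 decimals: 1.38

1.38


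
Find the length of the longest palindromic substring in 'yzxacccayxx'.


Scanning 'yzxacccayxx' for palindromic substrings.
Substring at positions 3-7: 'accca'.
Check: reverse('accca') = 'accca' -> palindrome confirmed.
Neighbouring characters ('x' / 'y') break symmetry, so it cannot extend further.
No longer palindromic substring exists; longest length = 5

5


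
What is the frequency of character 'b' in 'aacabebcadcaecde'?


Scanning 'aacabebcadcaecde' for 'b':
  Position 4: 'b' -> MATCH (count: 1)
  Position 6: 'b' -> MATCH (count: 2)
Total occurrences of 'b': 2

2


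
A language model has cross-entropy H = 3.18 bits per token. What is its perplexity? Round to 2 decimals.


Perplexity formula: PP = 2^H
H = 3.18
PP = 2^3.18
Decompose: 2^3.18 = 2^3 * 2^0.18
2^3 = 8, 2^0.18 ~ 1.1328839
PP ~ 8 * 1.1328839 = 9.0630712
Rounded to 2 decimals: 9.06

9.06


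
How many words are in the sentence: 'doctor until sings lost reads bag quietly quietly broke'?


Counting words by splitting on spaces:
  Word 1: 'doctor'
  Word 2: 'until'
  Word 3: 'sings'
  Word 4: 'lost'
  Word 5: 'reads'
  Word 6: 'bag'
  Word 7: 'quietly'
  Word 8: 'quietly'
  Word 9: 'broke'
Total words: 9

9


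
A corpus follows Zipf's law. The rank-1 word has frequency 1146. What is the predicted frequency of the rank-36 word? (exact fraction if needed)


Zipf's law: freq(rank) = f1 / rank
f1 = 1146, rank = 36
freq = 1146 / 36
GCD(1146, 36) = 6
Simplified: 191/6

191/6


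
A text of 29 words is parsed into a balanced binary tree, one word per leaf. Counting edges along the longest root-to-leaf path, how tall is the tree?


In a balanced binary tree with n leaves the deepest leaf is ceil(log2(n)) edges below the root.
log2(29) = 4.8580
ceil(4.8580) = 5
height (edges) = 5

5


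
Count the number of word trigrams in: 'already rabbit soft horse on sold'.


Word trigrams from [6] words:
  Trigram 1: (already rabbit soft)
  Trigram 2: (rabbit soft horse)
  Trigram 3: (soft horse on)
  Trigram 4: (horse on sold)
Total word trigrams: 6 - 2 = 4

4


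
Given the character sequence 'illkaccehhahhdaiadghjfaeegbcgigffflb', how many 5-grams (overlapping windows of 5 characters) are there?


String 'illkaccehhahhdaiadghjfaeegbcgigffflb' has length L = 36.
Number of overlapping n-grams = L - n + 1
Substituting: 36 - 5 + 1 = 32

32


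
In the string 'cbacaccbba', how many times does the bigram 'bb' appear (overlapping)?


Scanning 'cbacaccbba' for bigram 'bb':
  Position 0: 'cb' -> no
  Position 1: 'ba' -> no
  Position 2: 'ac' -> no
  Position 3: 'ca' -> no
  Position 4: 'ac' -> no
  Position 5: 'cc' -> no
  Position 6: 'cb' -> no
  Position 7: 'bb' -> MATCH
  Position 8: 'ba' -> no
Total matches: 1

1


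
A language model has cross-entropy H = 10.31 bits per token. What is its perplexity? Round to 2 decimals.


Perplexity formula: PP = 2^H
H = 10.31
PP = 2^10.31
Decompose: 2^10.31 = 2^10 * 2^0.31
2^10 = 1024, 2^0.31 ~ 1.2397077
PP ~ 1024 * 1.2397077 = 1269.4606848
Rounded to 2 decimals: 1269.46

1269.46


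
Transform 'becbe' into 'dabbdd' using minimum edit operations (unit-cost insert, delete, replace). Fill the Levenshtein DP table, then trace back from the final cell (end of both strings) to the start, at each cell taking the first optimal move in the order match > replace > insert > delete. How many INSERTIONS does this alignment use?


Edit distance = 5. Backtracking from cell (5, 6) with preference match > replace > insert > delete,
then listing the resulting alignment 'becbe' -> 'dabbdd' left to right:
  Step 1: replace b->d
  Step 2: replace e->a
  Step 3: replace c->b
  Step 4: keep 'b'
  Step 5: insert 'd' [insertion #1]
  Step 6: replace e->d
Total insertions: 1

1


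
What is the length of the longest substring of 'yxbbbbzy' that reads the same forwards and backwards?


Scanning 'yxbbbbzy' for palindromic substrings.
Substring at positions 2-5: 'bbbb'.
Check: reverse('bbbb') = 'bbbb' -> palindrome confirmed.
Neighbouring characters ('x' / 'z') break symmetry, so it cannot extend further.
No longer palindromic substring exists; longest length = 4

4


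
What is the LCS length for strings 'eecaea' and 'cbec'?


DP table for LCS of 'eecaea' and 'cbec':
       c  b  e  c
    0  0  0  0  0
  e 0  0  0  1  1
  e 0  0  0  1  1
  c 0  1  1  1  2
  a 0  1  1  1  2
  e 0  1  1  2  2
  a 0  1  1  2  2
LCS: 'ec'
LCS length = 2

2


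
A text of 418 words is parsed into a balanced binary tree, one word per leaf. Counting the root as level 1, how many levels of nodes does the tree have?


In a balanced binary tree with n leaves the deepest leaf is ceil(log2(n)) edges below the root,
so counting node levels inclusive of root and leaves gives ceil(log2(n)) + 1 levels.
log2(418) = 8.7074
ceil(8.7074) = 9
levels = 9 + 1 = 10

10


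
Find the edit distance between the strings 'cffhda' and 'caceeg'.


Building DP table for s1='cffhda' (len 6) and s2='caceeg' (len 6):
       c  a  c  e  e  g
    0  1  2  3  4  5  6
  c 1  0  1  2  3  4  5
  f 2  1  1  2  3  4  5
  f 3  2  2  2  3  4  5
  h 4  3  3  3  3  4  5
  d 5  4  4  4  4  4  5
  a 6  5  4  5  5  5  5
Edit distance = dp[6][6] = 5

5


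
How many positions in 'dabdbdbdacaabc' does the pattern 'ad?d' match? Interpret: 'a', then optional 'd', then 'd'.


Pattern: ad?d means 'a', then optional 'd', then 'd'.
Scanning 'dabdbdbdacaabc' position-by-position:
  Pos 0: window 'dab' -> no
  Pos 1: window 'abd' -> no
  Pos 2: window 'bdb' -> no
  Pos 3: window 'dbd' -> no
  Pos 4: window 'bdb' -> no
  Pos 5: window 'dbd' -> no
  Pos 6: window 'bda' -> no
  Pos 7: window 'dac' -> no
  Pos 8: window 'aca' -> no
  Pos 9: window 'caa' -> no
  Pos 10: window 'aab' -> no
  Pos 11: window 'abc' -> no
  Pos 12: window 'bc' -> no
  Pos 13: window 'c' -> no
Total matches: 0

0


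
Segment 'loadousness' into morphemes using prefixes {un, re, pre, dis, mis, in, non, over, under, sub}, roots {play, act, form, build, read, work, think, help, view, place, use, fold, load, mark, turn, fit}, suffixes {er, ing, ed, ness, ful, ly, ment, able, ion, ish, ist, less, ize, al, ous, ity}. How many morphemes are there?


Segmenting 'loadousness' against the inventory:
  'load' -> root (morpheme 1)
  'ous' -> suffix (morpheme 2)
  'ness' -> suffix (morpheme 3)
Total morphemes: 3

3


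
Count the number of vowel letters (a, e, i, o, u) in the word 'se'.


Scanning each character of 'se':
  Position 1: 's' -> consonant (running count: 0)
  Position 2: 'e' -> vowel (running count: 1)
Total vowels: 1

1


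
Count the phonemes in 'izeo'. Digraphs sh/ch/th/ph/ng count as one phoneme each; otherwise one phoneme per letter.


Parsing 'izeo' greedily, digraphs first:
  'i' -> vowel phoneme (phonemes so far: 1)
  'z' -> consonant phoneme (phonemes so far: 2)
  'e' -> vowel phoneme (phonemes so far: 3)
  'o' -> vowel phoneme (phonemes so far: 4)
Total phonemes: 4

4


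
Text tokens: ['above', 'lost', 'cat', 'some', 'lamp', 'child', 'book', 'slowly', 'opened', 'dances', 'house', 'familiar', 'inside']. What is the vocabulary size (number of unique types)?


Listing all tokens and tracking unique types:
  Token 1: 'above' -> NEW (unique so far: 1)
  Token 2: 'lost' -> NEW (unique so far: 2)
  Token 3: 'cat' -> NEW (unique so far: 3)
  Token 4: 'some' -> NEW (unique so far: 4)
  Token 5: 'lamp' -> NEW (unique so far: 5)
  Token 6: 'child' -> NEW (unique so far: 6)
  Token 7: 'book' -> NEW (unique so far: 7)
  Token 8: 'slowly' -> NEW (unique so far: 8)
  Token 9: 'opened' -> NEW (unique so far: 9)
  Token 10: 'dances' -> NEW (unique so far: 10)
  Token 11: 'house' -> NEW (unique so far: 11)
  Token 12: 'familiar' -> NEW (unique so far: 12)
  Token 13: 'inside' -> NEW (unique so far: 13)
Unique types: ('above', 'book', 'cat', 'child', 'dances', 'familiar', 'house', 'inside', 'lamp', 'lost', 'opened', 'slowly', 'some')
Vocabulary size: 13

13


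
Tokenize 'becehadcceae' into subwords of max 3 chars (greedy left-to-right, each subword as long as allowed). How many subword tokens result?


'becehadcceae' has 12 characters.
Chunking with max size 3:
  Chunk 1: 'bec' (positions 0-2)
  Chunk 2: 'eha' (positions 3-5)
  Chunk 3: 'dcc' (positions 6-8)
  Chunk 4: 'eae' (positions 9-11)
Total chunks: ceil(12 / 3) = 4

4


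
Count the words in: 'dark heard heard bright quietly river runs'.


Counting words by splitting on spaces:
  Word 1: 'dark'
  Word 2: 'heard'
  Word 3: 'heard'
  Word 4: 'bright'
  Word 5: 'quietly'
  Word 6: 'river'
  Word 7: 'runs'
Total words: 7

7


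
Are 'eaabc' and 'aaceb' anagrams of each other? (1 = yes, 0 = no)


Sort characters of 'eaabc': 'aabce'
Sort characters of 'aaceb': 'aabce'
Sorted forms match -> they ARE anagrams
Result: 1

1


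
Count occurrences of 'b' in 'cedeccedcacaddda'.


Scanning 'cedeccedcacaddda' for 'b':
  No matches found.
Total occurrences of 'b': 0

0


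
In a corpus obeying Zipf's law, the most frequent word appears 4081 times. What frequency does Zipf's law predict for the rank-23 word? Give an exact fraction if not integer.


Zipf's law: freq(rank) = f1 / rank
f1 = 4081, rank = 23
freq = 4081 / 23
GCD(4081, 23) = 1
Simplified: 4081/23

4081/23


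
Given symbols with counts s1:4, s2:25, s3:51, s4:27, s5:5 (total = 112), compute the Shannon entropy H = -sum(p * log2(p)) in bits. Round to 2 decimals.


Computing entropy H = -sum(p_i * log2(p_i)):
  s1: p = 4/112 = 0.0357, -p*log2(p) = 0.1717
  s2: p = 25/112 = 0.2232, -p*log2(p) = 0.4829
  s3: p = 51/112 = 0.4554, -p*log2(p) = 0.5168
  s4: p = 27/112 = 0.2411, -p*log2(p) = 0.4948
  s5: p = 5/112 = 0.0446, -p*log2(p) = 0.2002
H = sum of terms = 1.8664
Rounded to 2 decimals: 1.87

1.87


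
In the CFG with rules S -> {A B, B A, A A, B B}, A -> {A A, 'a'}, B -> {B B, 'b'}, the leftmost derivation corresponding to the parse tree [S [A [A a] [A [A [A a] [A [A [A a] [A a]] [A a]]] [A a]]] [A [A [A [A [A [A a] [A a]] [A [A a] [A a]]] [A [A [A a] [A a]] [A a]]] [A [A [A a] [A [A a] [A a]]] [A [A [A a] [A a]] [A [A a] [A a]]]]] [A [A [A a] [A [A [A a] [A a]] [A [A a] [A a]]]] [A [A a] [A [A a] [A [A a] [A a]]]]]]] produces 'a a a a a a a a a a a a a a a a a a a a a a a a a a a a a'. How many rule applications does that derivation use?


Every bracketed nonterminal node [X ...] in the tree is produced by exactly one rule application.
Reading the tree off as a leftmost derivation:
  Step 1: S  =>  A A   (applied S -> A A)
  Step 2: A A  =>  A A A   (applied A -> A A)
  Step 3: A A A  =>  a A A   (applied A -> a)
  Step 4: a A A  =>  a A A A   (applied A -> A A)
  Step 5: a A A A  =>  a A A A A   (applied A -> A A)
  Step 6: a A A A A  =>  a a A A A   (applied A -> a)
  Step 7: a a A A A  =>  a a A A A A   (applied A -> A A)
  Step 8: a a A A A A  =>  a a A A A A A   (applied A -> A A)
  Step 9: a a A A A A A  =>  a a a A A A A   (applied A -> a)
  Step 10: a a a A A A A  =>  a a a a A A A   (applied A -> a)
  Step 11: a a a a A A A  =>  a a a a a A A   (applied A -> a)
  Step 12: a a a a a A A  =>  a a a a a a A   (applied A -> a)
  Step 13: a a a a a a A  =>  a a a a a a A A   (applied A -> A A)
  Step 14: a a a a a a A A  =>  a a a a a a A A A   (applied A -> A A)
  Step 15: a a a a a a A A A  =>  a a a a a a A A A A   (applied A -> A A)
  Step 16: a a a a a a A A A A  =>  a a a a a a A A A A A   (applied A -> A A)
  Step 17: a a a a a a A A A A A  =>  a a a a a a A A A A A A   (applied A -> A A)
  Step 18: a a a a a a A A A A A A  =>  a a a a a a a A A A A A   (applied A -> a)
  Step 19: a a a a a a a A A A A A  =>  a a a a a a a a A A A A   (applied A -> a)
  Step 20: a a a a a a a a A A A A  =>  a a a a a a a a A A A A A   (applied A -> A A)
  Step 21: a a a a a a a a A A A A A  =>  a a a a a a a a a A A A A   (applied A -> a)
  Step 22: a a a a a a a a a A A A A  =>  a a a a a a a a a a A A A   (applied A -> a)
  Step 23: a a a a a a a a a a A A A  =>  a a a a a a a a a a A A A A   (applied A -> A A)
  Step 24: a a a a a a a a a a A A A A  =>  a a a a a a a a a a A A A A A   (applied A -> A A)
  Step 25: a a a a a a a a a a A A A A A  =>  a a a a a a a a a a a A A A A   (applied A -> a)
  Step 26: a a a a a a a a a a a A A A A  =>  a a a a a a a a a a a a A A A   (applied A -> a)
  Step 27: a a a a a a a a a a a a A A A  =>  a a a a a a a a a a a a a A A   (applied A -> a)
  Step 28: a a a a a a a a a a a a a A A  =>  a a a a a a a a a a a a a A A A   (applied A -> A A)
  Step 29: a a a a a a a a a a a a a A A A  =>  a a a a a a a a a a a a a A A A A   (applied A -> A A)
  Step 30: a a a a a a a a a a a a a A A A A  =>  a a a a a a a a a a a a a a A A A   (applied A -> a)
  Step 31: a a a a a a a a a a a a a a A A A  =>  a a a a a a a a a a a a a a A A A A   (applied A -> A A)
  Step 32: a a a a a a a a a a a a a a A A A A  =>  a a a a a a a a a a a a a a a A A A   (applied A -> a)
  Step 33: a a a a a a a a a a a a a a a A A A  =>  a a a a a a a a a a a a a a a a A A   (applied A -> a)
  Step 34: a a a a a a a a a a a a a a a a A A  =>  a a a a a a a a a a a a a a a a A A A   (applied A -> A A)
  Step 35: a a a a a a a a a a a a a a a a A A A  =>  a a a a a a a a a a a a a a a a A A A A   (applied A -> A A)
  Step 36: a a a a a a a a a a a a a a a a A A A A  =>  a a a a a a a a a a a a a a a a a A A A   (applied A -> a)
  Step 37: a a a a a a a a a a a a a a a a a A A A  =>  a a a a a a a a a a a a a a a a a a A A   (applied A -> a)
  Step 38: a a a a a a a a a a a a a a a a a a A A  =>  a a a a a a a a a a a a a a a a a a A A A   (applied A -> A A)
  Step 39: a a a a a a a a a a a a a a a a a a A A A  =>  a a a a a a a a a a a a a a a a a a a A A   (applied A -> a)
  Step 40: a a a a a a a a a a a a a a a a a a a A A  =>  a a a a a a a a a a a a a a a a a a a a A   (applied A -> a)
  Step 41: a a a a a a a a a a a a a a a a a a a a A  =>  a a a a a a a a a a a a a a a a a a a a A A   (applied A -> A A)
  Step 42: a a a a a a a a a a a a a a a a a a a a A A  =>  a a a a a a a a a a a a a a a a a a a a A A A   (applied A -> A A)
  Step 43: a a a a a a a a a a a a a a a a a a a a A A A  =>  a a a a a a a a a a a a a a a a a a a a a A A   (applied A -> a)
  Step 44: a a a a a a a a a a a a a a a a a a a a a A A  =>  a a a a a a a a a a a a a a a a a a a a a A A A   (applied A -> A A)
  Step 45: a a a a a a a a a a a a a a a a a a a a a A A A  =>  a a a a a a a a a a a a a a a a a a a a a A A A A   (applied A -> A A)
  Step 46: a a a a a a a a a a a a a a a a a a a a a A A A A  =>  a a a a a a a a a a a a a a a a a a a a a a A A A   (applied A -> a)
  Step 47: a a a a a a a a a a a a a a a a a a a a a a A A A  =>  a a a a a a a a a a a a a a a a a a a a a a a A A   (applied A -> a)
  Step 48: a a a a a a a a a a a a a a a a a a a a a a a A A  =>  a a a a a a a a a a a a a a a a a a a a a a a A A A   (applied A -> A A)
  Step 49: a a a a a a a a a a a a a a a a a a a a a a a A A A  =>  a a a a a a a a a a a a a a a a a a a a a a a a A A   (applied A -> a)
  Step 50: a a a a a a a a a a a a a a a a a a a a a a a a A A  =>  a a a a a a a a a a a a a a a a a a a a a a a a a A   (applied A -> a)
  Step 51: a a a a a a a a a a a a a a a a a a a a a a a a a A  =>  a a a a a a a a a a a a a a a a a a a a a a a a a A A   (applied A -> A A)
  Step 52: a a a a a a a a a a a a a a a a a a a a a a a a a A A  =>  a a a a a a a a a a a a a a a a a a a a a a a a a a A   (applied A -> a)
  Step 53: a a a a a a a a a a a a a a a a a a a a a a a a a a A  =>  a a a a a a a a a a a a a a a a a a a a a a a a a a A A   (applied A -> A A)
  Step 54: a a a a a a a a a a a a a a a a a a a a a a a a a a A A  =>  a a a a a a a a a a a a a a a a a a a a a a a a a a a A   (applied A -> a)
  Step 55: a a a a a a a a a a a a a a a a a a a a a a a a a a a A  =>  a a a a a a a a a a a a a a a a a a a a a a a a a a a A A   (applied A -> A A)
  Step 56: a a a a a a a a a a a a a a a a a a a a a a a a a a a A A  =>  a a a a a a a a a a a a a a a a a a a a a a a a a a a a A   (applied A -> a)
  Step 57: a a a a a a a a a a a a a a a a a a a a a a a a a a a a A  =>  a a a a a a a a a a a a a a a a a a a a a a a a a a a a a   (applied A -> a)
Final yield: a a a a a a a a a a a a a a a a a a a a a a a a a a a a a
Total rewrite steps: 57

57


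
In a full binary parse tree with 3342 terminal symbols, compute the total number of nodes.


Leaf nodes (terminals): 3342
Internal nodes = n - 1 = 3342 - 1 = 3341
Total = leaves + internal = 3342 + 3341 = 6683

6683


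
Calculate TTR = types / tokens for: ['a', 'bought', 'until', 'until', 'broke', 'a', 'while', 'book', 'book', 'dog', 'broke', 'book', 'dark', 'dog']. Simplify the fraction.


Tokens: 14
Unique types: ('a', 'book', 'bought', 'broke', 'dark', 'dog', 'until', 'while') = 8
TTR = 8/14
Simplify: divide both by 2 -> 4/7
TTR = 4/7

4/7


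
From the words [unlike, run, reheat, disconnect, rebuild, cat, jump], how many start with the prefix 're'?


Checking each word for prefix 're':
  'unlike' -> no (count: 0)
  'run' -> no (count: 0)
  'reheat' -> YES, starts with 're' (count: 1)
  'disconnect' -> no (count: 1)
  'rebuild' -> YES, starts with 're' (count: 2)
  'cat' -> no (count: 2)
  'jump' -> no (count: 2)
Total with prefix 're': 2

2


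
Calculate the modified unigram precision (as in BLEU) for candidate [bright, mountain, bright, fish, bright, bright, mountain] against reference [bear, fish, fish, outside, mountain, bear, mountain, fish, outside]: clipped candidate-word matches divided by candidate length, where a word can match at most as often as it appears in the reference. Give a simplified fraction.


Reference word counts: {'bear': 2, 'fish': 3, 'mountain': 2, 'outside': 2}
Checking each candidate word (with clipping):
  'bright' -> not in reference -> no match (matches: 0)
  'mountain' -> in reference (ref count 2, used 1/2) -> match (matches: 1)
  'bright' -> not in reference -> no match (matches: 1)
  'fish' -> in reference (ref count 3, used 1/3) -> match (matches: 2)
  'bright' -> not in reference -> no match (matches: 2)
  'bright' -> not in reference -> no match (matches: 2)
  'mountain' -> in reference (ref count 2, used 2/2) -> match (matches: 3)
Clipped matches: 3, Candidate length: 7
Precision = 3/7

3/7


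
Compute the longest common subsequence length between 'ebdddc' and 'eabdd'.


DP table for LCS of 'ebdddc' and 'eabdd':
       e  a  b  d  d
    0  0  0  0  0  0
  e 0  1  1  1  1  1
  b 0  1  1  2  2  2
  d 0  1  1  2  3  3
  d 0  1  1  2  3  4
  d 0  1  1  2  3  4
  c 0  1  1  2  3  4
LCS: 'ebdd'
LCS length = 4

4


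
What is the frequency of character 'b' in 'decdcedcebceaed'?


Scanning 'decdcedcebceaed' for 'b':
  Position 9: 'b' -> MATCH (count: 1)
Total occurrences of 'b': 1

1


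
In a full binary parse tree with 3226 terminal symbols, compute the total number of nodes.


Leaf nodes (terminals): 3226
Internal nodes = n - 1 = 3226 - 1 = 3225
Total = leaves + internal = 3226 + 3225 = 6451

6451


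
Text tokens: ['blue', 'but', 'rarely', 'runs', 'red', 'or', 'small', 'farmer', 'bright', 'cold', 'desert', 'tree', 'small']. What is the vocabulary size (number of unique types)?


Listing all tokens and tracking unique types:
  Token 1: 'blue' -> NEW (unique so far: 1)
  Token 2: 'but' -> NEW (unique so far: 2)
  Token 3: 'rarely' -> NEW (unique so far: 3)
  Token 4: 'runs' -> NEW (unique so far: 4)
  Token 5: 'red' -> NEW (unique so far: 5)
  Token 6: 'or' -> NEW (unique so far: 6)
  Token 7: 'small' -> NEW (unique so far: 7)
  Token 8: 'farmer' -> NEW (unique so far: 8)
  Token 9: 'bright' -> NEW (unique so far: 9)
  Token 10: 'cold' -> NEW (unique so far: 10)
  Token 11: 'desert' -> NEW (unique so far: 11)
  Token 12: 'tree' -> NEW (unique so far: 12)
  Token 13: 'small' -> duplicate (unique so far: 12)
Unique types: ('blue', 'bright', 'but', 'cold', 'desert', 'farmer', 'or', 'rarely', 'red', 'runs', 'small', 'tree')
Vocabulary size: 12

12


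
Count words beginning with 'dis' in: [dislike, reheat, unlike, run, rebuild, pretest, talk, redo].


Checking each word for prefix 'dis':
  'dislike' -> YES, starts with 'dis' (count: 1)
  'reheat' -> no (count: 1)
  'unlike' -> no (count: 1)
  'run' -> no (count: 1)
  'rebuild' -> no (count: 1)
  'pretest' -> no (count: 1)
  'talk' -> no (count: 1)
  'redo' -> no (count: 1)
Total with prefix 'dis': 1

1


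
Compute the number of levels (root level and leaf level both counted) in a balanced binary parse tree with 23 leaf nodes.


In a balanced binary tree with n leaves the deepest leaf is ceil(log2(n)) edges below the root,
so counting node levels inclusive of root and leaves gives ceil(log2(n)) + 1 levels.
log2(23) = 4.5236
ceil(4.5236) = 5
levels = 5 + 1 = 6

6


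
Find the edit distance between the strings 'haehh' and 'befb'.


Building DP table for s1='haehh' (len 5) and s2='befb' (len 4):
       b  e  f  b
    0  1  2  3  4
  h 1  1  2  3  4
  a 2  2  2  3  4
  e 3  3  2  3  4
  h 4  4  3  3  4
  h 5  5  4  4  4
Edit distance = dp[5][4] = 4

4


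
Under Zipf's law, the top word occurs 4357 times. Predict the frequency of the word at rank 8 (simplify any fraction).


Zipf's law: freq(rank) = f1 / rank
f1 = 4357, rank = 8
freq = 4357 / 8
GCD(4357, 8) = 1
Simplified: 4357/8

4357/8


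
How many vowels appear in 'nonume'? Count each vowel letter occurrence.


Scanning each character of 'nonume':
  Position 1: 'n' -> consonant (running count: 0)
  Position 2: 'o' -> vowel (running count: 1)
  Position 3: 'n' -> consonant (running count: 1)
  Position 4: 'u' -> vowel (running count: 2)
  Position 5: 'm' -> consonant (running count: 2)
  Position 6: 'e' -> vowel (running count: 3)
Total vowels: 3

3


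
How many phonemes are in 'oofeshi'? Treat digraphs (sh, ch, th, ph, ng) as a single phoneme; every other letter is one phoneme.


Parsing 'oofeshi' greedily, digraphs first:
  'o' -> vowel phoneme (phonemes so far: 1)
  'o' -> vowel phoneme (phonemes so far: 2)
  'f' -> consonant phoneme (phonemes so far: 3)
  'e' -> vowel phoneme (phonemes so far: 4)
  'sh' -> digraph (1 consonant phoneme) (phonemes so far: 5)
  'i' -> vowel phoneme (phonemes so far: 6)
Total phonemes: 6

6


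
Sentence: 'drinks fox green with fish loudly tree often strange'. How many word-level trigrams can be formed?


Word trigrams from [9] words:
  Trigram 1: (drinks fox green)
  Trigram 2: (fox green with)
  Trigram 3: (green with fish)
  Trigram 4: (with fish loudly)
  Trigram 5: (fish loudly tree)
  Trigram 6: (loudly tree often)
  Trigram 7: (tree often strange)
Total word trigrams: 9 - 2 = 7

7


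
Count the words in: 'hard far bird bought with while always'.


Counting words by splitting on spaces:
  Word 1: 'hard'
  Word 2: 'far'
  Word 3: 'bird'
  Word 4: 'bought'
  Word 5: 'with'
  Word 6: 'while'
  Word 7: 'always'
Total words: 7

7


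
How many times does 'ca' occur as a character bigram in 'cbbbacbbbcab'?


Scanning 'cbbbacbbbcab' for bigram 'ca':
  Position 0: 'cb' -> no
  Position 1: 'bb' -> no
  Position 2: 'bb' -> no
  Position 3: 'ba' -> no
  Position 4: 'ac' -> no
  Position 5: 'cb' -> no
  Position 6: 'bb' -> no
  Position 7: 'bb' -> no
  Position 8: 'bc' -> no
  Position 9: 'ca' -> MATCH
  Position 10: 'ab' -> no
Total matches: 1

1


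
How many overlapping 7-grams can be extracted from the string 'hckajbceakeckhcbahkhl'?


String 'hckajbceakeckhcbahkhl' has length L = 21.
Number of overlapping n-grams = L - n + 1
Substituting: 21 - 7 + 1 = 15

15


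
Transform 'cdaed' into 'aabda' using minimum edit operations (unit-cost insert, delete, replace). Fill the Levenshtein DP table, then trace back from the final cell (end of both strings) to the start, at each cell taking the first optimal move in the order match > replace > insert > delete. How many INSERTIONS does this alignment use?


Edit distance = 4. Backtracking from cell (5, 5) with preference match > replace > insert > delete,
then listing the resulting alignment 'cdaed' -> 'aabda' left to right:
  Step 1: delete 'c'
  Step 2: replace d->a
  Step 3: keep 'a'
  Step 4: replace e->b
  Step 5: keep 'd'
  Step 6: insert 'a' [insertion #1]
Total insertions: 1

1


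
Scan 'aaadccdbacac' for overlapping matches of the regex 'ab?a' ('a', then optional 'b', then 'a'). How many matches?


Pattern: ab?a means 'a', then optional 'b', then 'a'.
Scanning 'aaadccdbacac' position-by-position:
  Pos 0: window 'aaa' -> MATCH
  Pos 1: window 'aad' -> MATCH
  Pos 2: window 'adc' -> no
  Pos 3: window 'dcc' -> no
  Pos 4: window 'ccd' -> no
  Pos 5: window 'cdb' -> no
  Pos 6: window 'dba' -> no
  Pos 7: window 'bac' -> no
  Pos 8: window 'aca' -> no
  Pos 9: window 'cac' -> no
  Pos 10: window 'ac' -> no
  Pos 11: window 'c' -> no
Total matches: 2

2


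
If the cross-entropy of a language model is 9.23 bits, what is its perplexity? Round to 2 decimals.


Perplexity formula: PP = 2^H
H = 9.23
PP = 2^9.23
Decompose: 2^9.23 = 2^9 * 2^0.23
2^9 = 512, 2^0.23 ~ 1.1728349
PP ~ 512 * 1.1728349 = 600.4914688
Rounded to 2 decimals: 600.49

600.49


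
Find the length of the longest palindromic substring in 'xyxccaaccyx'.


Scanning 'xyxccaaccyx' for palindromic substrings.
Substring at positions 3-8: 'ccaacc'.
Check: reverse('ccaacc') = 'ccaacc' -> palindrome confirmed.
Neighbouring characters ('x' / 'y') break symmetry, so it cannot extend further.
No longer palindromic substring exists; longest length = 6

6


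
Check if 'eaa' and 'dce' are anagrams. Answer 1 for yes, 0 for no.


Sort characters of 'eaa': 'aae'
Sort characters of 'dce': 'cde'
Sorted forms differ -> they are NOT anagrams
Result: 0

0


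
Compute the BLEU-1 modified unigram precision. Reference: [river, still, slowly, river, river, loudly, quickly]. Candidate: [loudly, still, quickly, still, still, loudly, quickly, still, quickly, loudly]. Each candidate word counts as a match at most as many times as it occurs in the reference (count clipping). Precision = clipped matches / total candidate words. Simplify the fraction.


Reference word counts: {'loudly': 1, 'quickly': 1, 'river': 3, 'slowly': 1, 'still': 1}
Checking each candidate word (with clipping):
  'loudly' -> in reference (ref count 1, used 1/1) -> match (matches: 1)
  'still' -> in reference (ref count 1, used 1/1) -> match (matches: 2)
  'quickly' -> in reference (ref count 1, used 1/1) -> match (matches: 3)
  'still' -> ref count 1 already used up (1/1) -> clipped, no match (matches: 3)
  'still' -> ref count 1 already used up (1/1) -> clipped, no match (matches: 3)
  'loudly' -> ref count 1 already used up (1/1) -> clipped, no match (matches: 3)
  'quickly' -> ref count 1 already used up (1/1) -> clipped, no match (matches: 3)
  'still' -> ref count 1 already used up (1/1) -> clipped, no match (matches: 3)
  'quickly' -> ref count 1 already used up (1/1) -> clipped, no match (matches: 3)
  'loudly' -> ref count 1 already used up (1/1) -> clipped, no match (matches: 3)
Clipped matches: 3, Candidate length: 10
Precision = 3/10

3/10


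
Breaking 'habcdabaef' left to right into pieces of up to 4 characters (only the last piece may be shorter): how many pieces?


'habcdabaef' has 10 characters.
Chunking with max size 4:
  Chunk 1: 'habc' (positions 0-3)
  Chunk 2: 'daba' (positions 4-7)
  Chunk 3: 'ef' (positions 8-9)
Total chunks: ceil(10 / 4) = 3

3


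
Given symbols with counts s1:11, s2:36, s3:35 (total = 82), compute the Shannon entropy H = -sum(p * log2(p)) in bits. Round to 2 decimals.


Computing entropy H = -sum(p_i * log2(p_i)):
  s1: p = 11/82 = 0.1341, -p*log2(p) = 0.3888
  s2: p = 36/82 = 0.4390, -p*log2(p) = 0.5214
  s3: p = 35/82 = 0.4268, -p*log2(p) = 0.5243
H = sum of terms = 1.4345
Rounded to 2 decimals: 1.43

1.43


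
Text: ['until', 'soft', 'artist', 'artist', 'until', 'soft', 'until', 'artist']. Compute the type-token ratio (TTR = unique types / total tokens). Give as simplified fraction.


Tokens: 8
Unique types: ('artist', 'soft', 'until') = 3
TTR = 3/8
Already in lowest terms.

3/8


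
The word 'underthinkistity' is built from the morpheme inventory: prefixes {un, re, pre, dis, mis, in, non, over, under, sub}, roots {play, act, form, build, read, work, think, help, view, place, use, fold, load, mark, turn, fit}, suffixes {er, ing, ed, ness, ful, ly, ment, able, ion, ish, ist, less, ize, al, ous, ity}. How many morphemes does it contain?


Segmenting 'underthinkistity' against the inventory:
  'under' -> prefix (morpheme 1)
  'think' -> root (morpheme 2)
  'ist' -> suffix (morpheme 3)
  'ity' -> suffix (morpheme 4)
Total morphemes: 4

4


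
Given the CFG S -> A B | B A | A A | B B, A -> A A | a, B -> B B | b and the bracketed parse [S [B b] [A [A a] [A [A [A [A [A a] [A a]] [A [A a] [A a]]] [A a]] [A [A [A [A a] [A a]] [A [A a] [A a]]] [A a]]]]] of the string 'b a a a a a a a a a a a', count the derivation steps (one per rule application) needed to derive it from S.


Every bracketed nonterminal node [X ...] in the tree is produced by exactly one rule application.
Reading the tree off as a leftmost derivation:
  Step 1: S  =>  B A   (applied S -> B A)
  Step 2: B A  =>  b A   (applied B -> b)
  Step 3: b A  =>  b A A   (applied A -> A A)
  Step 4: b A A  =>  b a A   (applied A -> a)
  Step 5: b a A  =>  b a A A   (applied A -> A A)
  Step 6: b a A A  =>  b a A A A   (applied A -> A A)
  Step 7: b a A A A  =>  b a A A A A   (applied A -> A A)
  Step 8: b a A A A A  =>  b a A A A A A   (applied A -> A A)
  Step 9: b a A A A A A  =>  b a a A A A A   (applied A -> a)
  Step 10: b a a A A A A  =>  b a a a A A A   (applied A -> a)
  Step 11: b a a a A A A  =>  b a a a A A A A   (applied A -> A A)
  Step 12: b a a a A A A A  =>  b a a a a A A A   (applied A -> a)
  Step 13: b a a a a A A A  =>  b a a a a a A A   (applied A -> a)
  Step 14: b a a a a a A A  =>  b a a a a a a A   (applied A -> a)
  Step 15: b a a a a a a A  =>  b a a a a a a A A   (applied A -> A A)
  Step 16: b a a a a a a A A  =>  b a a a a a a A A A   (applied A -> A A)
  Step 17: b a a a a a a A A A  =>  b a a a a a a A A A A   (applied A -> A A)
  Step 18: b a a a a a a A A A A  =>  b a a a a a a a A A A   (applied A -> a)
  Step 19: b a a a a a a a A A A  =>  b a a a a a a a a A A   (applied A -> a)
  Step 20: b a a a a a a a a A A  =>  b a a a a a a a a A A A   (applied A -> A A)
  Step 21: b a a a a a a a a A A A  =>  b a a a a a a a a a A A   (applied A -> a)
  Step 22: b a a a a a a a a a A A  =>  b a a a a a a a a a a A   (applied A -> a)
  Step 23: b a a a a a a a a a a A  =>  b a a a a a a a a a a a   (applied A -> a)
Final yield: b a a a a a a a a a a a
Total rewrite steps: 23

23


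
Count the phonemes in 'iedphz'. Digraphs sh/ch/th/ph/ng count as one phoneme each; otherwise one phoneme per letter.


Parsing 'iedphz' greedily, digraphs first:
  'i' -> vowel phoneme (phonemes so far: 1)
  'e' -> vowel phoneme (phonemes so far: 2)
  'd' -> consonant phoneme (phonemes so far: 3)
  'ph' -> digraph (1 consonant phoneme) (phonemes so far: 4)
  'z' -> consonant phoneme (phonemes so far: 5)
Total phonemes: 5

5


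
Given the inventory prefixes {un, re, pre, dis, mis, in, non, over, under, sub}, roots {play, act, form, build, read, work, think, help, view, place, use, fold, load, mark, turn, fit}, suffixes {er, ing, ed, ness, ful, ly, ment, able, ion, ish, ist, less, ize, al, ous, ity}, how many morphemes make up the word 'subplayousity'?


Segmenting 'subplayousity' against the inventory:
  'sub' -> prefix (morpheme 1)
  'play' -> root (morpheme 2)
  'ous' -> suffix (morpheme 3)
  'ity' -> suffix (morpheme 4)
Total morphemes: 4

4


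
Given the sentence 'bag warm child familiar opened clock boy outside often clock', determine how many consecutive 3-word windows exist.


Word trigrams from [10] words:
  Trigram 1: (bag warm child)
  Trigram 2: (warm child familiar)
  Trigram 3: (child familiar opened)
  Trigram 4: (familiar opened clock)
  Trigram 5: (opened clock boy)
  Trigram 6: (clock boy outside)
  Trigram 7: (boy outside often)
  Trigram 8: (outside often clock)
Total word trigrams: 10 - 2 = 8

8


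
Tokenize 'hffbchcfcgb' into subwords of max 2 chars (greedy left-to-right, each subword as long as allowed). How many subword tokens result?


'hffbchcfcgb' has 11 characters.
Chunking with max size 2:
  Chunk 1: 'hf' (positions 0-1)
  Chunk 2: 'fb' (positions 2-3)
  Chunk 3: 'ch' (positions 4-5)
  Chunk 4: 'cf' (positions 6-7)
  Chunk 5: 'cg' (positions 8-9)
  Chunk 6: 'b' (positions 10-10)
Total chunks: ceil(11 / 2) = 6

6


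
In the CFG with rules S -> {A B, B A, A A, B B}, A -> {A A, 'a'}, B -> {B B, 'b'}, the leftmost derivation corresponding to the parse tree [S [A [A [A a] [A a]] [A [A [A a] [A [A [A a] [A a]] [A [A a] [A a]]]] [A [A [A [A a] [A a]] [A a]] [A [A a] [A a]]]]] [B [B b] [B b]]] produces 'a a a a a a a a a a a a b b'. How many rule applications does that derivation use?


Every bracketed nonterminal node [X ...] in the tree is produced by exactly one rule application.
Reading the tree off as a leftmost derivation:
  Step 1: S  =>  A B   (applied S -> A B)
  Step 2: A B  =>  A A B   (applied A -> A A)
  Step 3: A A B  =>  A A A B   (applied A -> A A)
  Step 4: A A A B  =>  a A A B   (applied A -> a)
  Step 5: a A A B  =>  a a A B   (applied A -> a)
  Step 6: a a A B  =>  a a A A B   (applied A -> A A)
  Step 7: a a A A B  =>  a a A A A B   (applied A -> A A)
  Step 8: a a A A A B  =>  a a a A A B   (applied A -> a)
  Step 9: a a a A A B  =>  a a a A A A B   (applied A -> A A)
  Step 10: a a a A A A B  =>  a a a A A A A B   (applied A -> A A)
  Step 11: a a a A A A A B  =>  a a a a A A A B   (applied A -> a)
  Step 12: a a a a A A A B  =>  a a a a a A A B   (applied A -> a)
  Step 13: a a a a a A A B  =>  a a a a a A A A B   (applied A -> A A)
  Step 14: a a a a a A A A B  =>  a a a a a a A A B   (applied A -> a)
  Step 15: a a a a a a A A B  =>  a a a a a a a A B   (applied A -> a)
  Step 16: a a a a a a a A B  =>  a a a a a a a A A B   (applied A -> A A)
  Step 17: a a a a a a a A A B  =>  a a a a a a a A A A B   (applied A -> A A)
  Step 18: a a a a a a a A A A B  =>  a a a a a a a A A A A B   (applied A -> A A)
  Step 19: a a a a a a a A A A A B  =>  a a a a a a a a A A A B   (applied A -> a)
  Step 20: a a a a a a a a A A A B  =>  a a a a a a a a a A A B   (applied A -> a)
  Step 21: a a a a a a a a a A A B  =>  a a a a a a a a a a A B   (applied A -> a)
  Step 22: a a a a a a a a a a A B  =>  a a a a a a a a a a A A B   (applied A -> A A)
  Step 23: a a a a a a a a a a A A B  =>  a a a a a a a a a a a A B   (applied A -> a)
  Step 24: a a a a a a a a a a a A B  =>  a a a a a a a a a a a a B   (applied A -> a)
  Step 25: a a a a a a a a a a a a B  =>  a a a a a a a a a a a a B B   (applied B -> B B)
  Step 26: a a a a a a a a a a a a B B  =>  a a a a a a a a a a a a b B   (applied B -> b)
  Step 27: a a a a a a a a a a a a b B  =>  a a a a a a a a a a a a b b   (applied B -> b)
Final yield: a a a a a a a a a a a a b b
Total rewrite steps: 27

27


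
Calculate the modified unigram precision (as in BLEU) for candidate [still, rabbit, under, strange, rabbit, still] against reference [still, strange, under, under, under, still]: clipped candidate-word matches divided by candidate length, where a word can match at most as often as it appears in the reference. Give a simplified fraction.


Reference word counts: {'still': 2, 'strange': 1, 'under': 3}
Checking each candidate word (with clipping):
  'still' -> in reference (ref count 2, used 1/2) -> match (matches: 1)
  'rabbit' -> not in reference -> no match (matches: 1)
  'under' -> in reference (ref count 3, used 1/3) -> match (matches: 2)
  'strange' -> in reference (ref count 1, used 1/1) -> match (matches: 3)
  'rabbit' -> not in reference -> no match (matches: 3)
  'still' -> in reference (ref count 2, used 2/2) -> match (matches: 4)
Clipped matches: 4, Candidate length: 6
Precision = 4/6 = 2/3

2/3
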